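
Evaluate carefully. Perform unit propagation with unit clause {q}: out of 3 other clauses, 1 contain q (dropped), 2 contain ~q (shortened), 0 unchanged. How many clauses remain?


Satisfied (removed): 1
Shortened (remain): 2
Unchanged (remain): 0
Remaining = 2 + 0 = 2

2


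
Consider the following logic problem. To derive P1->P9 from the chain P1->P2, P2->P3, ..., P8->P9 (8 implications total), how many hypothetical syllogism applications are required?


With 8 implications in a chain connecting 9 propositions:
P1->P2, P2->P3, ..., P8->P9
Steps needed = (number of implications) - 1 = 8 - 1 = 7

7


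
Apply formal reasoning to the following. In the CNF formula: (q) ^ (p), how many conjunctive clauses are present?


A CNF formula is a conjunction of clauses.
Clauses are separated by ^.
Counting the conjuncts: 2 clauses.

2


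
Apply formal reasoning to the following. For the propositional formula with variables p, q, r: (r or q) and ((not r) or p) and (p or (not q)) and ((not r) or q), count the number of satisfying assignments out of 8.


Evaluate all 8 assignments for p, q, r:
p=0, q=0, r=0: 0
p=0, q=0, r=1: 0
p=0, q=1, r=0: 0
p=0, q=1, r=1: 0
p=1, q=0, r=0: 0
p=1, q=0, r=1: 0
p=1, q=1, r=0: 1
p=1, q=1, r=1: 1
Satisfying count = 2

2


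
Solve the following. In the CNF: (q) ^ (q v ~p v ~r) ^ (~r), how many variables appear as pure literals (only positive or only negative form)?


Check each variable for pure literal status:
p: pure negative
q: pure positive
r: pure negative
Pure literal count = 3

3


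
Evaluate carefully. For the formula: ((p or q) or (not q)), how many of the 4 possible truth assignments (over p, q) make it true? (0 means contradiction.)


Check all 4 assignments:
p=0, q=0: 1
p=0, q=1: 1
p=1, q=0: 1
p=1, q=1: 1
Count of True = 4

4


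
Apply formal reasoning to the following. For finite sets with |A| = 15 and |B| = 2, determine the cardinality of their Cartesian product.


The Cartesian product A x B contains all ordered pairs (a, b).
|A x B| = |A| * |B| = 15 * 2 = 30

30


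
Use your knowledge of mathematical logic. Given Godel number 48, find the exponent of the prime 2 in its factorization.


Factorize 48 by dividing by 2 repeatedly.
Division steps: 2 divides 48 exactly 4 time(s).
Exponent of 2 = 4

4


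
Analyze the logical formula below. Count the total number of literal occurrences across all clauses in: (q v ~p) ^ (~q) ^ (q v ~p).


Counting literals in each clause:
Clause 1: 2 literal(s)
Clause 2: 1 literal(s)
Clause 3: 2 literal(s)
Total = 5

5


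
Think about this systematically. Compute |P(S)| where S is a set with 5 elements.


The power set of a set with n elements has 2^n elements.
|P(S)| = 2^5 = 32

32


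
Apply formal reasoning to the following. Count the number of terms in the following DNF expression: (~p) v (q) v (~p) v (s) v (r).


A DNF formula is a disjunction of terms (conjunctions).
Terms are separated by v.
Counting the disjuncts: 5 terms.

5


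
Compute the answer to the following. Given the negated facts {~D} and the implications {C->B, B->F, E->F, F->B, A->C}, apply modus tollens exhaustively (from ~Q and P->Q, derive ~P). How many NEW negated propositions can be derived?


Initial negated facts: {~D}
Apply modus tollens to closure:
  (no implication fires)
Final negated: {~D}
New negations: {(none)}
Count = 0

0


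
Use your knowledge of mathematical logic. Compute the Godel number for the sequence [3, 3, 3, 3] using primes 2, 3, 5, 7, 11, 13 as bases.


Encode each element as an exponent of the corresponding prime:
  2^3 = 8
  3^3 = 27
  5^3 = 125
  7^3 = 343
Product = 8 * 27 * 125 * 343 = 9261000

9261000


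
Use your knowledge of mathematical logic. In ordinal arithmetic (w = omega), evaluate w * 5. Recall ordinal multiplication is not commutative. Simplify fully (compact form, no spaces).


Compute w * 5.
Ordinal * is associative and left-distributive over +, but NOT commutative; for finite n>1, n*w = w but w*n stays w*n.
w * 5 means 5 copies of w concatenated: w*5.
Result = w*5

w*5


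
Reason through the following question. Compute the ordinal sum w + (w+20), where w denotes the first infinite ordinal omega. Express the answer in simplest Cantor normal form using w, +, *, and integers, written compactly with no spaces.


Compute w + (w+20).
Ordinal + is associative but NOT commutative; for finite n>0, n + w = w but w + n stays w+n.
w + (w+20) = (w+w) + 20 = w*2+20.
Result = w*2+20

w*2+20


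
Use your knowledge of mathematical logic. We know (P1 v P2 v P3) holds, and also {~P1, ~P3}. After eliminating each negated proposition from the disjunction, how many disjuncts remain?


Original disjuncts (3): P1, P2, P3
Negated (eliminate): ~P1, ~P3
Remaining disjuncts: P2
Count = 3 - 2 = 1

1


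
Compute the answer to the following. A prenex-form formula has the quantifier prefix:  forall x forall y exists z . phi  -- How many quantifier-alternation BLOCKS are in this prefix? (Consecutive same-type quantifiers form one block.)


Quantifier-type sequence: A A E  (A=forall, E=exists)
Group into maximal same-type runs:
  Ax2 | Ex1
Number of blocks = 2

2


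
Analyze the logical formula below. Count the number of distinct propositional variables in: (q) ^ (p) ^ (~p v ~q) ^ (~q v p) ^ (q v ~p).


Identify each variable that appears in the formula.
Variables found: p, q
Count = 2

2


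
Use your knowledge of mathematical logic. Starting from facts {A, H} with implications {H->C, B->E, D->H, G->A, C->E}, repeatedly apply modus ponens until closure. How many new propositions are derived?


Initial facts: {A, H}
Apply modus ponens to closure:
  H and H->C  =>  C
  C and C->E  =>  E
Final known: {A, C, E, H}
New propositions: {C, E}
Count = 2

2


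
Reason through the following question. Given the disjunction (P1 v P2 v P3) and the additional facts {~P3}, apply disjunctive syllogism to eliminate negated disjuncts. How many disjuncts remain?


Original disjuncts (3): P1, P2, P3
Negated (eliminate): ~P3
Remaining disjuncts: P1, P2
Count = 3 - 1 = 2

2


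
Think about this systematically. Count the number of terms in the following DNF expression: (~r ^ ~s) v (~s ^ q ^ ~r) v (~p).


A DNF formula is a disjunction of terms (conjunctions).
Terms are separated by v.
Counting the disjuncts: 3 terms.

3


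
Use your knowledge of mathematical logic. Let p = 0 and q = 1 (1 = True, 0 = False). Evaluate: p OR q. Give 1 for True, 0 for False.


p = 0, q = 1
Operation: p OR q
Evaluate: 0 OR 1 = 1

1


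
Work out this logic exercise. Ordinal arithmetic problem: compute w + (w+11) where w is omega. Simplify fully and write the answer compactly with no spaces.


Compute w + (w+11).
Ordinal + is associative but NOT commutative; for finite n>0, n + w = w but w + n stays w+n.
w + (w+11) = (w+w) + 11 = w*2+11.
Result = w*2+11

w*2+11


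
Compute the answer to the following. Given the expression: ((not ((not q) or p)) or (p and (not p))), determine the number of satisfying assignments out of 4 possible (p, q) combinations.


Check all 4 assignments:
p=0, q=0: 0
p=0, q=1: 1
p=1, q=0: 0
p=1, q=1: 0
Count of True = 1

1


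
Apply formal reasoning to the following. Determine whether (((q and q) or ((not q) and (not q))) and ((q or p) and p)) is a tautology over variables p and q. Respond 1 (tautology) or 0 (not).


Check all 4 assignments:
p=0, q=0: 0
p=0, q=1: 0
p=1, q=0: 1
p=1, q=1: 1
Satisfying count = 2/4.
Tautology iff count = 4: no.

0


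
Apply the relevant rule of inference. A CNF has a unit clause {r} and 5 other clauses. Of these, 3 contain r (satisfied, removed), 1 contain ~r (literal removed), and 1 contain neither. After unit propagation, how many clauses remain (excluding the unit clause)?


Satisfied (removed): 3
Shortened (remain): 1
Unchanged (remain): 1
Remaining = 1 + 1 = 2

2


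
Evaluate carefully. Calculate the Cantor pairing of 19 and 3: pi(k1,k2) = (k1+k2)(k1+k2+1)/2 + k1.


k1 + k2 = 22
(k1+k2)(k1+k2+1)/2 = 22 * 23 / 2 = 253
pi = 253 + 19 = 272

272


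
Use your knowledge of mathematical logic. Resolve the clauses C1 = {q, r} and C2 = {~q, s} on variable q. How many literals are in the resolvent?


Remove q from C1 and ~q from C2.
C1 remainder: {r}
C2 remainder: {s}
Union (resolvent): {r, s}
Resolvent has 2 literal(s).

2


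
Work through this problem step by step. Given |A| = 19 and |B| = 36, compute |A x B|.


The Cartesian product A x B contains all ordered pairs (a, b).
|A x B| = |A| * |B| = 19 * 36 = 684

684


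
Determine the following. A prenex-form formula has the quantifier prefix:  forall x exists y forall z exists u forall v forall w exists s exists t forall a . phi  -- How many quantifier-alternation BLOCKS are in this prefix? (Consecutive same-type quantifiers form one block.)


Quantifier-type sequence: A E A E A A E E A  (A=forall, E=exists)
Group into maximal same-type runs:
  Ax1 | Ex1 | Ax1 | Ex1 | Ax2 | Ex2 | Ax1
Number of blocks = 7

7


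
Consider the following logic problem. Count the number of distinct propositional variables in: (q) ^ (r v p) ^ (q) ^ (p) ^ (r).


Identify each variable that appears in the formula.
Variables found: p, q, r
Count = 3

3


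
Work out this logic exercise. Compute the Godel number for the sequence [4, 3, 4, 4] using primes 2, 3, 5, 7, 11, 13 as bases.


Encode each element as an exponent of the corresponding prime:
  2^4 = 16
  3^3 = 27
  5^4 = 625
  7^4 = 2401
Product = 16 * 27 * 625 * 2401 = 648270000

648270000


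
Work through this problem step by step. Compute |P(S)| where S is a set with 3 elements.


The power set of a set with n elements has 2^n elements.
|P(S)| = 2^3 = 8

8


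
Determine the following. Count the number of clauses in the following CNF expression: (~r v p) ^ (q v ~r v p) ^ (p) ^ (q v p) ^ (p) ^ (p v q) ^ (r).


A CNF formula is a conjunction of clauses.
Clauses are separated by ^.
Counting the conjuncts: 7 clauses.

7


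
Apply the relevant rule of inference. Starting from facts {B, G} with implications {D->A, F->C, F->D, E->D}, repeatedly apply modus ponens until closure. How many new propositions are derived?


Initial facts: {B, G}
Apply modus ponens to closure:
  (no implication fires)
Final known: {B, G}
New propositions: {(none)}
Count = 0

0


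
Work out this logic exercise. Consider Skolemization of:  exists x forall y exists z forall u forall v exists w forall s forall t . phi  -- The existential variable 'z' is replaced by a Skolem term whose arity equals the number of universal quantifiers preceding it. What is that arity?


Quantifier prefix: exists x forall y exists z forall u forall v exists w forall s forall t
'z' is existentially quantified at position 3.
Universal variables preceding it: y
Skolem function arity = 1

1


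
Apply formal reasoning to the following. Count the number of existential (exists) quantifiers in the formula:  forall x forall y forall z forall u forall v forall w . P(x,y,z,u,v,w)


Quantifier prefix: forall x forall y forall z forall u forall v forall w
Mark each quantifier type:
  U U U U U U
Universal count = 6, Existential count = 0
Asked for existential (exists) quantifiers: 0

0


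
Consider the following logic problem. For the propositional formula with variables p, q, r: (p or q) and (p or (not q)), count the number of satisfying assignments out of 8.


Evaluate all 8 assignments for p, q, r:
p=0, q=0, r=0: 0
p=0, q=0, r=1: 0
p=0, q=1, r=0: 0
p=0, q=1, r=1: 0
p=1, q=0, r=0: 1
p=1, q=0, r=1: 1
p=1, q=1, r=0: 1
p=1, q=1, r=1: 1
Satisfying count = 4

4


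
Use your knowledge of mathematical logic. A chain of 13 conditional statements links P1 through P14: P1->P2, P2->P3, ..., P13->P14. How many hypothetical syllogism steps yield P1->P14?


With 13 implications in a chain connecting 14 propositions:
P1->P2, P2->P3, ..., P13->P14
Steps needed = (number of implications) - 1 = 13 - 1 = 12

12


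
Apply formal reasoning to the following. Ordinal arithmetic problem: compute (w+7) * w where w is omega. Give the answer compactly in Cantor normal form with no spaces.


Compute (w+7) * w.
Ordinal * is associative and left-distributive over +, but NOT commutative; for finite n>1, n*w = w but w*n stays w*n.
(w+7) * w = sup{(w+7)*k : k<w} = sup{w*k+7} = w^2 (the +7 tail is absorbed in the limit).
Result = w^2

w^2


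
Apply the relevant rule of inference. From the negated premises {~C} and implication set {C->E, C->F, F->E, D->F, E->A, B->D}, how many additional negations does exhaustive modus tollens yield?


Initial negated facts: {~C}
Apply modus tollens to closure:
  (no implication fires)
Final negated: {~C}
New negations: {(none)}
Count = 0

0


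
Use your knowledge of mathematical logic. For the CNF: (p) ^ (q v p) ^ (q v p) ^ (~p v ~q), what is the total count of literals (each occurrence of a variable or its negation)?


Counting literals in each clause:
Clause 1: 1 literal(s)
Clause 2: 2 literal(s)
Clause 3: 2 literal(s)
Clause 4: 2 literal(s)
Total = 7

7


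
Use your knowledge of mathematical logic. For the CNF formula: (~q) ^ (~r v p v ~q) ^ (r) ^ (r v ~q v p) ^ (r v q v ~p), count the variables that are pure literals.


Check each variable for pure literal status:
p: mixed (not pure)
q: mixed (not pure)
r: mixed (not pure)
Pure literal count = 0

0


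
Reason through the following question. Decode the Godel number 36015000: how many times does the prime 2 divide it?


Factorize 36015000 by dividing by 2 repeatedly.
Division steps: 2 divides 36015000 exactly 3 time(s).
Exponent of 2 = 3

3


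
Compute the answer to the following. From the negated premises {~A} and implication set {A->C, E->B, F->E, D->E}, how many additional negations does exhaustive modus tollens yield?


Initial negated facts: {~A}
Apply modus tollens to closure:
  (no implication fires)
Final negated: {~A}
New negations: {(none)}
Count = 0

0


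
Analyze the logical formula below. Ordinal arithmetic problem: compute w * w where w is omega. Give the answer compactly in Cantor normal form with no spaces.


Compute w * w.
Ordinal * is associative and left-distributive over +, but NOT commutative; for finite n>1, n*w = w but w*n stays w*n.
w * w = w^2 by definition.
Result = w^2

w^2


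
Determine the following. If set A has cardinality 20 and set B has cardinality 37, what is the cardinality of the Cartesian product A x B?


The Cartesian product A x B contains all ordered pairs (a, b).
|A x B| = |A| * |B| = 20 * 37 = 740

740


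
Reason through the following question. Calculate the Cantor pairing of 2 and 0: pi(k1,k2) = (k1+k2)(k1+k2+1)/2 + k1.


k1 + k2 = 2
(k1+k2)(k1+k2+1)/2 = 2 * 3 / 2 = 3
pi = 3 + 2 = 5

5


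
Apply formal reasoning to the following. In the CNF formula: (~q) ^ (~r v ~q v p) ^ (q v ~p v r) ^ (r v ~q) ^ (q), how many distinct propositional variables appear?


Identify each variable that appears in the formula.
Variables found: p, q, r
Count = 3

3


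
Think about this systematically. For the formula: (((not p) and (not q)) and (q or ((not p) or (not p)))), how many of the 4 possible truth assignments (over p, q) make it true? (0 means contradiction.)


Check all 4 assignments:
p=0, q=0: 1
p=0, q=1: 0
p=1, q=0: 0
p=1, q=1: 0
Count of True = 1

1


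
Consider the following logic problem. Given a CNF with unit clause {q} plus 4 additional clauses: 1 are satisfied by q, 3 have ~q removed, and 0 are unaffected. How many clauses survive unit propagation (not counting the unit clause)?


Satisfied (removed): 1
Shortened (remain): 3
Unchanged (remain): 0
Remaining = 3 + 0 = 3

3


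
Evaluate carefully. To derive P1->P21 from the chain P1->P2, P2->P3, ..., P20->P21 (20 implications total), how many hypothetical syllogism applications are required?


With 20 implications in a chain connecting 21 propositions:
P1->P2, P2->P3, ..., P20->P21
Steps needed = (number of implications) - 1 = 20 - 1 = 19

19


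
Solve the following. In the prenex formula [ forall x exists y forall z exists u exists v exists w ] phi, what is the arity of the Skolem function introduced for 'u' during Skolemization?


Quantifier prefix: forall x exists y forall z exists u exists v exists w
'u' is existentially quantified at position 4.
Universal variables preceding it: x, z
Skolem function arity = 2

2


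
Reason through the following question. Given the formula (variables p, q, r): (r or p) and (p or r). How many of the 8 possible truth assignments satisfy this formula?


Evaluate all 8 assignments for p, q, r:
p=0, q=0, r=0: 0
p=0, q=0, r=1: 1
p=0, q=1, r=0: 0
p=0, q=1, r=1: 1
p=1, q=0, r=0: 1
p=1, q=0, r=1: 1
p=1, q=1, r=0: 1
p=1, q=1, r=1: 1
Satisfying count = 6

6


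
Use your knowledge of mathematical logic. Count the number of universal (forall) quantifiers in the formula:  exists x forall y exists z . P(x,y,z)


Quantifier prefix: exists x forall y exists z
Mark each quantifier type:
  E U E
Universal count = 1, Existential count = 2
Asked for universal (forall) quantifiers: 1

1


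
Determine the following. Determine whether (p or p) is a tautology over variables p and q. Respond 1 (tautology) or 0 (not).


Check all 4 assignments:
p=0, q=0: 0
p=0, q=1: 0
p=1, q=0: 1
p=1, q=1: 1
Satisfying count = 2/4.
Tautology iff count = 4: no.

0


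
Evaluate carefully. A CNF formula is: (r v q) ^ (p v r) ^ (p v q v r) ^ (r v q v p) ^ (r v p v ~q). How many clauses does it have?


A CNF formula is a conjunction of clauses.
Clauses are separated by ^.
Counting the conjuncts: 5 clauses.

5


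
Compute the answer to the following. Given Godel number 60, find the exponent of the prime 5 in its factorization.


Factorize 60 by dividing by 5 repeatedly.
Division steps: 5 divides 60 exactly 1 time(s).
Exponent of 5 = 1

1


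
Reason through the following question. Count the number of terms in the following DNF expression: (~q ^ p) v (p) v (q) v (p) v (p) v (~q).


A DNF formula is a disjunction of terms (conjunctions).
Terms are separated by v.
Counting the disjuncts: 6 terms.

6


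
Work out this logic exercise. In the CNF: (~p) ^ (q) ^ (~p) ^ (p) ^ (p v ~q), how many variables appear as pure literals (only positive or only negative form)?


Check each variable for pure literal status:
p: mixed (not pure)
q: mixed (not pure)
r: absent (not pure)
Pure literal count = 0

0


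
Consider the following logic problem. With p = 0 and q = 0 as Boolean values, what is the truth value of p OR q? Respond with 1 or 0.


p = 0, q = 0
Operation: p OR q
Evaluate: 0 OR 0 = 0

0


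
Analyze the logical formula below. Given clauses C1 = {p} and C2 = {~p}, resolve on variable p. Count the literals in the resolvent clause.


Remove p from C1 and ~p from C2.
C1 remainder: {}
C2 remainder: {}
Union (resolvent): {} (empty clause)
Resolvent has 0 literal(s).

0


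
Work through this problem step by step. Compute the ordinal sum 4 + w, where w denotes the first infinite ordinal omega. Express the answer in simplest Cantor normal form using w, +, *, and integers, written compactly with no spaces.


Compute 4 + w.
Ordinal + is associative but NOT commutative; for finite n>0, n + w = w but w + n stays w+n.
Any finite left addend is absorbed by w on the right: 4 + w = w.
Result = w

w


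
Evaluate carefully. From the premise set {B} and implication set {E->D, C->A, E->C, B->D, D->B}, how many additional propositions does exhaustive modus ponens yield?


Initial facts: {B}
Apply modus ponens to closure:
  B and B->D  =>  D
Final known: {B, D}
New propositions: {D}
Count = 1

1


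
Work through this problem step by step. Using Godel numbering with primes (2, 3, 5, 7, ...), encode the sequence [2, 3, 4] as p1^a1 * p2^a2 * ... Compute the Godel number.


Encode each element as an exponent of the corresponding prime:
  2^2 = 4
  3^3 = 27
  5^4 = 625
Product = 4 * 27 * 625 = 67500

67500


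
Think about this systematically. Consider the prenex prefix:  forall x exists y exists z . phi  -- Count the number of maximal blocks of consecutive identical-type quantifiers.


Quantifier-type sequence: A E E  (A=forall, E=exists)
Group into maximal same-type runs:
  Ax1 | Ex2
Number of blocks = 2

2


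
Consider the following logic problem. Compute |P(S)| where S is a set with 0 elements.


The power set of a set with n elements has 2^n elements.
|P(S)| = 2^0 = 1

1


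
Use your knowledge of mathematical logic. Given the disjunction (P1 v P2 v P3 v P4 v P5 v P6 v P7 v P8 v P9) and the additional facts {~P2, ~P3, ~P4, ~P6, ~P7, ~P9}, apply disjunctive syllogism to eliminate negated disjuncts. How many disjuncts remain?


Original disjuncts (9): P1, P2, P3, P4, P5, P6, P7, P8, P9
Negated (eliminate): ~P2, ~P3, ~P4, ~P6, ~P7, ~P9
Remaining disjuncts: P1, P5, P8
Count = 9 - 6 = 3

3


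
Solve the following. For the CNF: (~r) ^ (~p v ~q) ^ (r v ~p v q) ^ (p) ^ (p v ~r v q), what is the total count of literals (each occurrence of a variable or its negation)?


Counting literals in each clause:
Clause 1: 1 literal(s)
Clause 2: 2 literal(s)
Clause 3: 3 literal(s)
Clause 4: 1 literal(s)
Clause 5: 3 literal(s)
Total = 10

10


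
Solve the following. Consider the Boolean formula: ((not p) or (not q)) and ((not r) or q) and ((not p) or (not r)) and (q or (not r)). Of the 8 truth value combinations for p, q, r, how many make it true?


Evaluate all 8 assignments for p, q, r:
p=0, q=0, r=0: 1
p=0, q=0, r=1: 0
p=0, q=1, r=0: 1
p=0, q=1, r=1: 1
p=1, q=0, r=0: 1
p=1, q=0, r=1: 0
p=1, q=1, r=0: 0
p=1, q=1, r=1: 0
Satisfying count = 4

4


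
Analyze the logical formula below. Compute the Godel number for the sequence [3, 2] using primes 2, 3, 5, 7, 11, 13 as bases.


Encode each element as an exponent of the corresponding prime:
  2^3 = 8
  3^2 = 9
Product = 8 * 9 = 72

72


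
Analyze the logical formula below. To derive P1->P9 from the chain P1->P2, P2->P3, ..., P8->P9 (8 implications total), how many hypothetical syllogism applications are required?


With 8 implications in a chain connecting 9 propositions:
P1->P2, P2->P3, ..., P8->P9
Steps needed = (number of implications) - 1 = 8 - 1 = 7

7


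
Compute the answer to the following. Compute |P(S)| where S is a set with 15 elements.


The power set of a set with n elements has 2^n elements.
|P(S)| = 2^15 = 32768

32768


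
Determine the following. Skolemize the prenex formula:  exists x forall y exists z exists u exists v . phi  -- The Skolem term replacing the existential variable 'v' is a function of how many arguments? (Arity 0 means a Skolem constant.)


Quantifier prefix: exists x forall y exists z exists u exists v
'v' is existentially quantified at position 5.
Universal variables preceding it: y
Skolem function arity = 1

1


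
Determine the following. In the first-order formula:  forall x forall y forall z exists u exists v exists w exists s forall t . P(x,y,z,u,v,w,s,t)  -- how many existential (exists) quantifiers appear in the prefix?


Quantifier prefix: forall x forall y forall z exists u exists v exists w exists s forall t
Mark each quantifier type:
  U U U E E E E U
Universal count = 4, Existential count = 4
Asked for existential (exists) quantifiers: 4

4


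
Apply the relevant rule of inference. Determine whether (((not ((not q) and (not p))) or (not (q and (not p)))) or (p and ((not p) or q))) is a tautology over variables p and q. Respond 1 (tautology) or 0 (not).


Check all 4 assignments:
p=0, q=0: 1
p=0, q=1: 1
p=1, q=0: 1
p=1, q=1: 1
Satisfying count = 4/4.
Tautology iff count = 4: yes.

1


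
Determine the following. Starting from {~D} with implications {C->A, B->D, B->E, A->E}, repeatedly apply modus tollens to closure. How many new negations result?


Initial negated facts: {~D}
Apply modus tollens to closure:
  ~D and B->D  =>  ~B
Final negated: {~B, ~D}
New negations: {~B}
Count = 1

1


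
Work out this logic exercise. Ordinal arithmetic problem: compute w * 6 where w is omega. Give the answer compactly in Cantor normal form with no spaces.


Compute w * 6.
Ordinal * is associative and left-distributive over +, but NOT commutative; for finite n>1, n*w = w but w*n stays w*n.
w * 6 means 6 copies of w concatenated: w*6.
Result = w*6

w*6


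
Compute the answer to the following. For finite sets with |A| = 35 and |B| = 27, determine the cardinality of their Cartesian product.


The Cartesian product A x B contains all ordered pairs (a, b).
|A x B| = |A| * |B| = 35 * 27 = 945

945


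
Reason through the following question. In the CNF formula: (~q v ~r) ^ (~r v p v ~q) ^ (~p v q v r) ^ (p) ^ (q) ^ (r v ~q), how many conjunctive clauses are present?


A CNF formula is a conjunction of clauses.
Clauses are separated by ^.
Counting the conjuncts: 6 clauses.

6


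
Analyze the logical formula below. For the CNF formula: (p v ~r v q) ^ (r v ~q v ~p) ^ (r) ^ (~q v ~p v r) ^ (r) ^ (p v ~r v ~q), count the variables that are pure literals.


Check each variable for pure literal status:
p: mixed (not pure)
q: mixed (not pure)
r: mixed (not pure)
Pure literal count = 0

0


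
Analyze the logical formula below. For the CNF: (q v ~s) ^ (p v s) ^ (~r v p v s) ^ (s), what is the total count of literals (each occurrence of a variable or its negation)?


Counting literals in each clause:
Clause 1: 2 literal(s)
Clause 2: 2 literal(s)
Clause 3: 3 literal(s)
Clause 4: 1 literal(s)
Total = 8

8


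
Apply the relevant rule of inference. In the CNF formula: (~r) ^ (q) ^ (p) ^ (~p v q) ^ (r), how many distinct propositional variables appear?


Identify each variable that appears in the formula.
Variables found: p, q, r
Count = 3

3


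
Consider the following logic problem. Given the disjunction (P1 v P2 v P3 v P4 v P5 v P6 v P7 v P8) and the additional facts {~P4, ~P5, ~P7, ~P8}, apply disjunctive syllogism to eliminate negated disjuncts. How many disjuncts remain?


Original disjuncts (8): P1, P2, P3, P4, P5, P6, P7, P8
Negated (eliminate): ~P4, ~P5, ~P7, ~P8
Remaining disjuncts: P1, P2, P3, P6
Count = 8 - 4 = 4

4


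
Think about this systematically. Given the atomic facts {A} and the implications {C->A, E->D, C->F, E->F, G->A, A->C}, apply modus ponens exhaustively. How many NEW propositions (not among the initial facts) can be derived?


Initial facts: {A}
Apply modus ponens to closure:
  A and A->C  =>  C
  C and C->F  =>  F
Final known: {A, C, F}
New propositions: {C, F}
Count = 2

2


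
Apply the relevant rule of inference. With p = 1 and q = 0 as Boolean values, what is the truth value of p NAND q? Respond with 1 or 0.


p = 1, q = 0
Operation: p NAND q
Evaluate: 1 NAND 0 = 1

1


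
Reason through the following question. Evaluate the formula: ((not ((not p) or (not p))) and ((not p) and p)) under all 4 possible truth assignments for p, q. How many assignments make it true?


Check all 4 assignments:
p=0, q=0: 0
p=0, q=1: 0
p=1, q=0: 0
p=1, q=1: 0
Count of True = 0

0


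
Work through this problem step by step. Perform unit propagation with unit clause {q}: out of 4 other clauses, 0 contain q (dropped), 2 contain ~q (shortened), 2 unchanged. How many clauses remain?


Satisfied (removed): 0
Shortened (remain): 2
Unchanged (remain): 2
Remaining = 2 + 2 = 4

4


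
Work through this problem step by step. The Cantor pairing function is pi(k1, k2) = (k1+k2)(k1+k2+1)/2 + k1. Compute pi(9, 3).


k1 + k2 = 12
(k1+k2)(k1+k2+1)/2 = 12 * 13 / 2 = 78
pi = 78 + 9 = 87

87


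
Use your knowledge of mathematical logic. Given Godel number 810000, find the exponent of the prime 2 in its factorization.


Factorize 810000 by dividing by 2 repeatedly.
Division steps: 2 divides 810000 exactly 4 time(s).
Exponent of 2 = 4

4


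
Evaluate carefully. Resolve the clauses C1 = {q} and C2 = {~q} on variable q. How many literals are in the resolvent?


Remove q from C1 and ~q from C2.
C1 remainder: {}
C2 remainder: {}
Union (resolvent): {} (empty clause)
Resolvent has 0 literal(s).

0


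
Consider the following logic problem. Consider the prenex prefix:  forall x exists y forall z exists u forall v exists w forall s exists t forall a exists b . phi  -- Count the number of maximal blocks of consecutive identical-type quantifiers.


Quantifier-type sequence: A E A E A E A E A E  (A=forall, E=exists)
Group into maximal same-type runs:
  Ax1 | Ex1 | Ax1 | Ex1 | Ax1 | Ex1 | Ax1 | Ex1 | Ax1 | Ex1
Number of blocks = 10

10


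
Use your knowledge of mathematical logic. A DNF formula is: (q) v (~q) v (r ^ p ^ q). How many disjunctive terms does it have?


A DNF formula is a disjunction of terms (conjunctions).
Terms are separated by v.
Counting the disjuncts: 3 terms.

3


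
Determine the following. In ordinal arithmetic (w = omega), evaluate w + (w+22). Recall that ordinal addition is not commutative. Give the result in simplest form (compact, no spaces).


Compute w + (w+22).
Ordinal + is associative but NOT commutative; for finite n>0, n + w = w but w + n stays w+n.
w + (w+22) = (w+w) + 22 = w*2+22.
Result = w*2+22

w*2+22


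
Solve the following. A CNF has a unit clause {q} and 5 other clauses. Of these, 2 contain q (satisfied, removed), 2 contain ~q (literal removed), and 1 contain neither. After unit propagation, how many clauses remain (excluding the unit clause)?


Satisfied (removed): 2
Shortened (remain): 2
Unchanged (remain): 1
Remaining = 2 + 1 = 3

3


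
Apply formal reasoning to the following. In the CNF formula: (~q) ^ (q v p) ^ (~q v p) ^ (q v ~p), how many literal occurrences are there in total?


Counting literals in each clause:
Clause 1: 1 literal(s)
Clause 2: 2 literal(s)
Clause 3: 2 literal(s)
Clause 4: 2 literal(s)
Total = 7

7


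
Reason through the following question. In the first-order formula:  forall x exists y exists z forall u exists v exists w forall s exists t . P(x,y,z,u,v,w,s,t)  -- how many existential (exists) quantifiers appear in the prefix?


Quantifier prefix: forall x exists y exists z forall u exists v exists w forall s exists t
Mark each quantifier type:
  U E E U E E U E
Universal count = 3, Existential count = 5
Asked for existential (exists) quantifiers: 5

5


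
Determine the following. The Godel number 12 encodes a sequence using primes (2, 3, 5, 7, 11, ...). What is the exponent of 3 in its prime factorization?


Factorize 12 by dividing by 3 repeatedly.
Division steps: 3 divides 12 exactly 1 time(s).
Exponent of 3 = 1

1


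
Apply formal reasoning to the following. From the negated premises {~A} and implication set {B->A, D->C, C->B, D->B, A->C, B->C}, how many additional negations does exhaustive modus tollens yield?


Initial negated facts: {~A}
Apply modus tollens to closure:
  ~A and B->A  =>  ~B
  ~B and C->B  =>  ~C
  ~B and D->B  =>  ~D
Final negated: {~A, ~B, ~C, ~D}
New negations: {~B, ~C, ~D}
Count = 3

3


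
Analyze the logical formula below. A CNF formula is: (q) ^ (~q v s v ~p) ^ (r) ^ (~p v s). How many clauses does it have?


A CNF formula is a conjunction of clauses.
Clauses are separated by ^.
Counting the conjuncts: 4 clauses.

4


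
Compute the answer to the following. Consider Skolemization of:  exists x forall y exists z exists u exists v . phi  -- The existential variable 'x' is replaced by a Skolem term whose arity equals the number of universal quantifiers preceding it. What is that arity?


Quantifier prefix: exists x forall y exists z exists u exists v
'x' is existentially quantified at position 1.
No universal quantifiers precede it.
Skolem function arity = 0 (a Skolem constant)

0


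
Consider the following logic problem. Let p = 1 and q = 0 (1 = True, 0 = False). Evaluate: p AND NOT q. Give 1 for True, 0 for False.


p = 1, q = 0
Operation: p AND NOT q
Evaluate: 1 AND NOT 0 = 1

1


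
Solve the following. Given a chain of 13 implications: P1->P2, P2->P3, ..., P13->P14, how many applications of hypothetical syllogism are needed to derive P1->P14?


With 13 implications in a chain connecting 14 propositions:
P1->P2, P2->P3, ..., P13->P14
Steps needed = (number of implications) - 1 = 13 - 1 = 12

12


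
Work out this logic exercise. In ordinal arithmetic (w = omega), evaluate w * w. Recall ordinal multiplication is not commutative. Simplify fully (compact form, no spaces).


Compute w * w.
Ordinal * is associative and left-distributive over +, but NOT commutative; for finite n>1, n*w = w but w*n stays w*n.
w * w = w^2 by definition.
Result = w^2

w^2


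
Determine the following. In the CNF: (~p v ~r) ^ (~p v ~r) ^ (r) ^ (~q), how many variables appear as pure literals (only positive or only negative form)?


Check each variable for pure literal status:
p: pure negative
q: pure negative
r: mixed (not pure)
Pure literal count = 2

2


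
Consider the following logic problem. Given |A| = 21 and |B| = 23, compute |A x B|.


The Cartesian product A x B contains all ordered pairs (a, b).
|A x B| = |A| * |B| = 21 * 23 = 483

483


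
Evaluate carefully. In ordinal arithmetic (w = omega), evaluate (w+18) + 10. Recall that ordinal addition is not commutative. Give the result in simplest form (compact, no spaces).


Compute (w+18) + 10.
Ordinal + is associative but NOT commutative; for finite n>0, n + w = w but w + n stays w+n.
By associativity: (w+18) + 10 = w + (18+10) = w+28.
Result = w+28

w+28


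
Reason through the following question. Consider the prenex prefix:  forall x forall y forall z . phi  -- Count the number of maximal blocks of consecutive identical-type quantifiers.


Quantifier-type sequence: A A A  (A=forall, E=exists)
Group into maximal same-type runs:
  Ax3
Number of blocks = 1

1


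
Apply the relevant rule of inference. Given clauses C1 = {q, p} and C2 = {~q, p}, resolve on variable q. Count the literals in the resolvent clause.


Remove q from C1 and ~q from C2.
C1 remainder: {p}
C2 remainder: {p}
Union (resolvent): {p}
Resolvent has 1 literal(s).

1


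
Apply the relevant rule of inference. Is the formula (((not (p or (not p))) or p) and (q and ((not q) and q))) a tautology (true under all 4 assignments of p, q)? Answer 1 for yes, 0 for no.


Check all 4 assignments:
p=0, q=0: 0
p=0, q=1: 0
p=1, q=0: 0
p=1, q=1: 0
Satisfying count = 0/4.
Tautology iff count = 4: no.

0


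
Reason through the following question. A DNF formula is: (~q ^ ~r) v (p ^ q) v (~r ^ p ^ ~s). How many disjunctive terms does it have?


A DNF formula is a disjunction of terms (conjunctions).
Terms are separated by v.
Counting the disjuncts: 3 terms.

3


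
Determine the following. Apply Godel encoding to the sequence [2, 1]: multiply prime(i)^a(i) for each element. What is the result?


Encode each element as an exponent of the corresponding prime:
  2^2 = 4
  3^1 = 3
Product = 4 * 3 = 12

12


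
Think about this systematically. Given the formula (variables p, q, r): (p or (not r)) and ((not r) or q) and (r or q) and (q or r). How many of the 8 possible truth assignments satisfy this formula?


Evaluate all 8 assignments for p, q, r:
p=0, q=0, r=0: 0
p=0, q=0, r=1: 0
p=0, q=1, r=0: 1
p=0, q=1, r=1: 0
p=1, q=0, r=0: 0
p=1, q=0, r=1: 0
p=1, q=1, r=0: 1
p=1, q=1, r=1: 1
Satisfying count = 3

3


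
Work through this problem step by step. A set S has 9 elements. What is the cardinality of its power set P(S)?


The power set of a set with n elements has 2^n elements.
|P(S)| = 2^9 = 512

512


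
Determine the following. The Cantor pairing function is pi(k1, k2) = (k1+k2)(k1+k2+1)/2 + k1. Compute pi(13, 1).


k1 + k2 = 14
(k1+k2)(k1+k2+1)/2 = 14 * 15 / 2 = 105
pi = 105 + 13 = 118

118


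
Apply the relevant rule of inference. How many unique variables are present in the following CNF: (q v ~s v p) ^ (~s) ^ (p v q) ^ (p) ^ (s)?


Identify each variable that appears in the formula.
Variables found: p, q, s
Count = 3

3


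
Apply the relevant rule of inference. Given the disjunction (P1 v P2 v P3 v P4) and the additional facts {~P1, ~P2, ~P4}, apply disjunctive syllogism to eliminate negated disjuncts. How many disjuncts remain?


Original disjuncts (4): P1, P2, P3, P4
Negated (eliminate): ~P1, ~P2, ~P4
Remaining disjuncts: P3
Count = 4 - 3 = 1

1


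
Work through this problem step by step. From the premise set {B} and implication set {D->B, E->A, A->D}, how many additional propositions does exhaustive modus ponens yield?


Initial facts: {B}
Apply modus ponens to closure:
  (no implication fires)
Final known: {B}
New propositions: {(none)}
Count = 0

0


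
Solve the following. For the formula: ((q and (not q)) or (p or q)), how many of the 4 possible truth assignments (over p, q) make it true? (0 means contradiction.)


Check all 4 assignments:
p=0, q=0: 0
p=0, q=1: 1
p=1, q=0: 1
p=1, q=1: 1
Count of True = 3

3


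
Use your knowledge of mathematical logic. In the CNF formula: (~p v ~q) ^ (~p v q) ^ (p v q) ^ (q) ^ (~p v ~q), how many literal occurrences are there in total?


Counting literals in each clause:
Clause 1: 2 literal(s)
Clause 2: 2 literal(s)
Clause 3: 2 literal(s)
Clause 4: 1 literal(s)
Clause 5: 2 literal(s)
Total = 9

9


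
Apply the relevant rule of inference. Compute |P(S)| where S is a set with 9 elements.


The power set of a set with n elements has 2^n elements.
|P(S)| = 2^9 = 512

512


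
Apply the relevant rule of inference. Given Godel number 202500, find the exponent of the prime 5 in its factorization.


Factorize 202500 by dividing by 5 repeatedly.
Division steps: 5 divides 202500 exactly 4 time(s).
Exponent of 5 = 4

4


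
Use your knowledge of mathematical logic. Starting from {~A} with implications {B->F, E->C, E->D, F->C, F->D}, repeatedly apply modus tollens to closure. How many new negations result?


Initial negated facts: {~A}
Apply modus tollens to closure:
  (no implication fires)
Final negated: {~A}
New negations: {(none)}
Count = 0

0


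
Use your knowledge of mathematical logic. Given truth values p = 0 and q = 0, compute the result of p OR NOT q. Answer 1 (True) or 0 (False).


p = 0, q = 0
Operation: p OR NOT q
Evaluate: 0 OR NOT 0 = 1

1


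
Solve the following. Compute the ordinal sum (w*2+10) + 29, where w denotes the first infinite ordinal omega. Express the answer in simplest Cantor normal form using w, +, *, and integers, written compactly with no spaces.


Compute (w*2+10) + 29.
Ordinal + is associative but NOT commutative; for finite n>0, n + w = w but w + n stays w+n.
By associativity: (w*2+10) + 29 = w*2 + (10+29) = w*2+39.
Result = w*2+39

w*2+39


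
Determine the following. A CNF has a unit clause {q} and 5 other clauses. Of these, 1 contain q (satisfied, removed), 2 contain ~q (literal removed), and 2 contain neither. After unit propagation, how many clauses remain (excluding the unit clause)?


Satisfied (removed): 1
Shortened (remain): 2
Unchanged (remain): 2
Remaining = 2 + 2 = 4

4


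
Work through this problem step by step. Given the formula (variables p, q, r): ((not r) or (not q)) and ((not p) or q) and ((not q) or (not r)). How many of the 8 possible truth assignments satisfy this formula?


Evaluate all 8 assignments for p, q, r:
p=0, q=0, r=0: 1
p=0, q=0, r=1: 1
p=0, q=1, r=0: 1
p=0, q=1, r=1: 0
p=1, q=0, r=0: 0
p=1, q=0, r=1: 0
p=1, q=1, r=0: 1
p=1, q=1, r=1: 0
Satisfying count = 4

4


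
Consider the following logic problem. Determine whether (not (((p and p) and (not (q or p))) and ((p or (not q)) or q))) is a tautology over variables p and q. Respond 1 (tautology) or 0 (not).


Check all 4 assignments:
p=0, q=0: 1
p=0, q=1: 1
p=1, q=0: 1
p=1, q=1: 1
Satisfying count = 4/4.
Tautology iff count = 4: yes.

1


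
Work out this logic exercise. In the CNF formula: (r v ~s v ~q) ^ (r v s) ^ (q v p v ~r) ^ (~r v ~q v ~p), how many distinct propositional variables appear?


Identify each variable that appears in the formula.
Variables found: p, q, r, s
Count = 4

4
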